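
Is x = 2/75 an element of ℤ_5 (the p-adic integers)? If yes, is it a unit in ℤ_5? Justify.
x ∉ ℤ_5 (v_5(x) = -2 < 0)

ℤ_5 = {x ∈ ℚ_5 : v_5(x) ≥ 0} and ℤ_5^× = {x ∈ ℤ_5 : v_5(x) = 0}. Here v_5(2/75) = v_5(num) − v_5(den) = -2; compare against these criteria.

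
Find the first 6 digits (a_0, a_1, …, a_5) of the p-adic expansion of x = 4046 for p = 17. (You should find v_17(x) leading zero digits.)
(a_0, …, a_5) = (0, 0, 14, 0, 0, 0)

v_17(4046) = 2, so a_0 = ... = a_1 = 0. Factor out: x = 17^2 · u with u = 14 a unit in ℤ_17. Expand u iteratively via a_{v+i} = u_i mod 17, u_{i+1} = (u_i − a_{v+i})/17:
  u_0 = 14;  a_2 = 14;  u_1 = (u_0 − 14)/17 = 0
  u_1 = 0;  a_3 = 0;  u_2 = (u_1 − 0)/17 = 0
  u_2 = 0;  a_4 = 0;  u_3 = (u_2 − 0)/17 = 0
  u_3 = 0;  a_5 = 0;  u_4 = (u_3 − 0)/17 = 0
Digits: (0, 0, 14, 0, 0, 0).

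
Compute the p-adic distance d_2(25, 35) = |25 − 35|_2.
d_2(25, 35) = 1/2

Step 1 — x − y = 25 − 35 = -10. Step 2 — v_2(-10) = 1 (factor: -10 = −(2^1 · 5); the sign does not affect v_p). Step 3 — |x − y|_2 = 2^{-1} = 1/2.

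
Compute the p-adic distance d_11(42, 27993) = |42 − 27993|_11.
d_11(42, 27993) = 1/1331

Step 1 — x − y = 42 − 27993 = -27951. Step 2 — v_11(-27951) = 3 (factor: -27951 = −(11^3 · 21); the sign does not affect v_p). Step 3 — |x − y|_11 = 11^{-3} = 1/1331.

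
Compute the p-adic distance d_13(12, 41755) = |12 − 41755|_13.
d_13(12, 41755) = 1/2197

Step 1 — x − y = 12 − 41755 = -41743. Step 2 — v_13(-41743) = 3 (factor: -41743 = −(13^3 · 19); the sign does not affect v_p). Step 3 — |x − y|_13 = 13^{-3} = 1/2197.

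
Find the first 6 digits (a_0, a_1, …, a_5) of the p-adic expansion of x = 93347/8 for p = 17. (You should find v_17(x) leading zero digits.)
(a_0, …, a_5) = (0, 0, 0, 13, 10, 10)

v_17(93347/8) = 3, so a_0 = ... = a_2 = 0. Factor out: x = 17^3 · u with u = 19/8 a unit in ℤ_17. Expand u iteratively via a_{v+i} = u_i mod 17, u_{i+1} = (u_i − a_{v+i})/17:
  u_0 = 19/8;  a_3 = 13;  u_1 = (u_0 − 13)/17 = -5/8
  u_1 = -5/8;  a_4 = 10;  u_2 = (u_1 − 10)/17 = -5/8
  u_2 = -5/8;  a_5 = 10;  u_3 = (u_2 − 10)/17 = -5/8
Digits: (0, 0, 0, 13, 10, 10).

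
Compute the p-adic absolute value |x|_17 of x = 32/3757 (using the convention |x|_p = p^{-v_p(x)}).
|32/3757|_17 = 289

Step 1 — compute v_17(x) by factoring powers of 17 out of the numerator and denominator: v_17(32/3757) = -2. Step 2 — apply |x|_p = p^{-v_p(x)} = 17^{2} = 289.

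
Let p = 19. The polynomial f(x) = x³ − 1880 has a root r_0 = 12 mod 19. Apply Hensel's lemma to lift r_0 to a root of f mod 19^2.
r_1 = 126 (mod 361)

Hensel: r_{i+1} = r_i − f(r_i)/f′(r_i) mod 19^{i+2}, where f′(x) = 3x². Iterate:
  r_0 = 12 (mod 19)
  r_1 = 126 (mod 361)
Final: r = 126 with f(r) ≡ 0 mod 19^2.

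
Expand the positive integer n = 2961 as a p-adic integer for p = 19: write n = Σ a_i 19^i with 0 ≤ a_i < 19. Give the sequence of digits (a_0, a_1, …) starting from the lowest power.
(a_0, a_1, …) = (16, 3, 8)

Repeated division by 19 gives the digits low-to-high: 2961 = 16 + 3·19^1 + 8·19^2. Digit sequence: (16, 3, 8).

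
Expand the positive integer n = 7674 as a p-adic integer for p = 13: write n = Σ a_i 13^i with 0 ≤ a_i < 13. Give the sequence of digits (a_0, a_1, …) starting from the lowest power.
(a_0, a_1, …) = (4, 5, 6, 3)

Repeated division by 13 gives the digits low-to-high: 7674 = 4 + 5·13^1 + 6·13^2 + 3·13^3. Digit sequence: (4, 5, 6, 3).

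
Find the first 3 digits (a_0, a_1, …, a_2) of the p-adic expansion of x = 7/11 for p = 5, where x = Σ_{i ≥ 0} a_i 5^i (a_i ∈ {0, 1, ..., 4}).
(a_0, …, a_2) = (2, 2, 0)

v_5(7/11) = 0 (numerator and denominator both coprime to 5), so x ∈ ℤ_5^×. Compute digits iteratively via a_i = x_i mod 5, x_{i+1} = (x_i − a_i)/5, with x_0 = x:
  x_0 = 7/11;  a_0 = 2;  x_1 = (x_0 − 2)/5 = -3/11
  x_1 = -3/11;  a_1 = 2;  x_2 = (x_1 − 2)/5 = -5/11
  x_2 = -5/11;  a_2 = 0;  x_3 = (x_2 − 0)/5 = -1/11
Digits: (2, 2, 0).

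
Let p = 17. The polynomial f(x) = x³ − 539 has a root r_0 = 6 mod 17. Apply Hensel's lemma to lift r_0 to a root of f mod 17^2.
r_1 = 108 (mod 289)

Hensel: r_{i+1} = r_i − f(r_i)/f′(r_i) mod 17^{i+2}, where f′(x) = 3x². Iterate:
  r_0 = 6 (mod 17)
  r_1 = 108 (mod 289)
Final: r = 108 with f(r) ≡ 0 mod 17^2.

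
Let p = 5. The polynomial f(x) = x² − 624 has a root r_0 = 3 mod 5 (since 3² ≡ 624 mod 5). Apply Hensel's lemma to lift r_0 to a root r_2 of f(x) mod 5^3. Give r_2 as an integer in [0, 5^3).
r_2 = 68 (mod 125)

Hensel's recurrence: r_{i+1} = r_i − f(r_i)·(f′(r_i))^{-1} mod 5^{i+2}, with f′(x) = 2x. Iterate:
  r_0 = 3 (mod 5)
  r_1 = 18 (mod 25)
  r_2 = 68 (mod 125)
Final: r_2 = 68, and one checks f(r_2) ≡ 0 mod 5^3.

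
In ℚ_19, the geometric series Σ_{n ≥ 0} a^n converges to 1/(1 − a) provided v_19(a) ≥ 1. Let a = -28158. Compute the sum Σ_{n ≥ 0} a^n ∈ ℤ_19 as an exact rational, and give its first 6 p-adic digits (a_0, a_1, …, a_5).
Σ a^n = 1/(1 − a) = 1/28159;  first 6 digits = (1, 0, 17, 14, 3, 16)

v_19(a) = 2 ≥ 1, so the series converges in ℤ_19 to 1/(1 − a) = 1/(1 − (-28158)) = 1/28159. Expand this rational in ℤ_19: compute digits iteratively via d_i = x_i mod 19, x_{i+1} = (x_i − d_i)/19. The first 6 digits are (1, 0, 17, 14, 3, 16).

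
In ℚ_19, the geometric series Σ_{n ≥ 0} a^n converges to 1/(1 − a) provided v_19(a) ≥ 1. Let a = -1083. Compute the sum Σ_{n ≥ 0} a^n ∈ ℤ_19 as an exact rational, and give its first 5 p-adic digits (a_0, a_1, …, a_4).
Σ a^n = 1/(1 − a) = 1/1084;  first 5 digits = (1, 0, 16, 18, 8)

v_19(a) = 2 ≥ 1, so the series converges in ℤ_19 to 1/(1 − a) = 1/(1 − (-1083)) = 1/1084. Expand this rational in ℤ_19: compute digits iteratively via d_i = x_i mod 19, x_{i+1} = (x_i − d_i)/19. The first 5 digits are (1, 0, 16, 18, 8).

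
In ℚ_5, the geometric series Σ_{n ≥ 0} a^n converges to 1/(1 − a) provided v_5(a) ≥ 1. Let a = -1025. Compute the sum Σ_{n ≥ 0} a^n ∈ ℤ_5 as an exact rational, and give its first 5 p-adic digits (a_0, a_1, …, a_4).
Σ a^n = 1/(1 − a) = 1/1026;  first 5 digits = (1, 0, 4, 1, 4)

v_5(a) = 2 ≥ 1, so the series converges in ℤ_5 to 1/(1 − a) = 1/(1 − (-1025)) = 1/1026. Expand this rational in ℤ_5: compute digits iteratively via d_i = x_i mod 5, x_{i+1} = (x_i − d_i)/5. The first 5 digits are (1, 0, 4, 1, 4).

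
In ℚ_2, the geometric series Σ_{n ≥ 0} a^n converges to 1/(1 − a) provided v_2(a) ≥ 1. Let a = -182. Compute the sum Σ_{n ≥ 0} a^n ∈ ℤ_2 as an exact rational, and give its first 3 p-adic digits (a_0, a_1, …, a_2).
Σ a^n = 1/(1 − a) = 1/183;  first 3 digits = (1, 1, 1)

v_2(a) = 1 ≥ 1, so the series converges in ℤ_2 to 1/(1 − a) = 1/(1 − (-182)) = 1/183. Expand this rational in ℤ_2: compute digits iteratively via d_i = x_i mod 2, x_{i+1} = (x_i − d_i)/2. The first 3 digits are (1, 1, 1).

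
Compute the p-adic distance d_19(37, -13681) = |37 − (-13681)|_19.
d_19(37, -13681) = 1/6859

Step 1 — x − y = 37 − (-13681) = 13718. Step 2 — v_19(13718) = 3 (factor: 13718 = (19^3 · 2); the sign does not affect v_p). Step 3 — |x − y|_19 = 19^{-3} = 1/6859.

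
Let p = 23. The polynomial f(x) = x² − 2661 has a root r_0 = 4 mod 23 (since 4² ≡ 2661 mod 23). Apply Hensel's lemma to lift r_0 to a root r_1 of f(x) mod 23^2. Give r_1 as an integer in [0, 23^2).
r_1 = 4 (mod 529)

Hensel's recurrence: r_{i+1} = r_i − f(r_i)·(f′(r_i))^{-1} mod 23^{i+2}, with f′(x) = 2x. Iterate:
  r_0 = 4 (mod 23)
  r_1 = 4 (mod 529)
Final: r_1 = 4, and one checks f(r_1) ≡ 0 mod 23^2.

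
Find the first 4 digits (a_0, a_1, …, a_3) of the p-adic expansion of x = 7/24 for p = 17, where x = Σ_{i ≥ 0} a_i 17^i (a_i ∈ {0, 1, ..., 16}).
(a_0, …, a_3) = (1, 12, 0, 12)

v_17(7/24) = 0 (numerator and denominator both coprime to 17), so x ∈ ℤ_17^×. Compute digits iteratively via a_i = x_i mod 17, x_{i+1} = (x_i − a_i)/17, with x_0 = x:
  x_0 = 7/24;  a_0 = 1;  x_1 = (x_0 − 1)/17 = -1/24
  x_1 = -1/24;  a_1 = 12;  x_2 = (x_1 − 12)/17 = -17/24
  x_2 = -17/24;  a_2 = 0;  x_3 = (x_2 − 0)/17 = -1/24
  x_3 = -1/24;  a_3 = 12;  x_4 = (x_3 − 12)/17 = -17/24
Digits: (1, 12, 0, 12).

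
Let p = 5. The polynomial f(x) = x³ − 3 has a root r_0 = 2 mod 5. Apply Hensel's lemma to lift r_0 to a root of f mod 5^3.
r_2 = 87 (mod 125)

Hensel: r_{i+1} = r_i − f(r_i)/f′(r_i) mod 5^{i+2}, where f′(x) = 3x². Iterate:
  r_0 = 2 (mod 5)
  r_1 = 12 (mod 25)
  r_2 = 87 (mod 125)
Final: r = 87 with f(r) ≡ 0 mod 5^3.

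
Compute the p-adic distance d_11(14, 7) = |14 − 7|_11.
d_11(14, 7) = 1

Step 1 — x − y = 14 − 7 = 7. Step 2 — v_11(7) = 0 (factor: 7 = (11^0 · 7); the sign does not affect v_p). Step 3 — |x − y|_11 = 11^{0} = 1.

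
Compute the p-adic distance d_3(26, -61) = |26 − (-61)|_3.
d_3(26, -61) = 1/3

Step 1 — x − y = 26 − (-61) = 87. Step 2 — v_3(87) = 1 (factor: 87 = (3^1 · 29); the sign does not affect v_p). Step 3 — |x − y|_3 = 3^{-1} = 1/3.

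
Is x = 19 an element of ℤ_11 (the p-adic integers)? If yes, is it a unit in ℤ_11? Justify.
x ∈ ℤ_11^× (unit); v_11(x) = 0

ℤ_11 = {x ∈ ℚ_11 : v_11(x) ≥ 0} and ℤ_11^× = {x ∈ ℤ_11 : v_11(x) = 0}. Here v_11(19) = v_11(num) − v_11(den) = 0; compare against these criteria.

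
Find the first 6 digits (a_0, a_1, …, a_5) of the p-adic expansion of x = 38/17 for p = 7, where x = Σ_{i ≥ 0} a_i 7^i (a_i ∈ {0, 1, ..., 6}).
(a_0, …, a_5) = (1, 1, 4, 6, 4, 3)

v_7(38/17) = 0 (numerator and denominator both coprime to 7), so x ∈ ℤ_7^×. Compute digits iteratively via a_i = x_i mod 7, x_{i+1} = (x_i − a_i)/7, with x_0 = x:
  x_0 = 38/17;  a_0 = 1;  x_1 = (x_0 − 1)/7 = 3/17
  x_1 = 3/17;  a_1 = 1;  x_2 = (x_1 − 1)/7 = -2/17
  x_2 = -2/17;  a_2 = 4;  x_3 = (x_2 − 4)/7 = -10/17
  x_3 = -10/17;  a_3 = 6;  x_4 = (x_3 − 6)/7 = -16/17
  x_4 = -16/17;  a_4 = 4;  x_5 = (x_4 − 4)/7 = -12/17
  x_5 = -12/17;  a_5 = 3;  x_6 = (x_5 − 3)/7 = -9/17
Digits: (1, 1, 4, 6, 4, 3).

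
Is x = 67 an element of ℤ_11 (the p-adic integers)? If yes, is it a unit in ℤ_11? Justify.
x ∈ ℤ_11^× (unit); v_11(x) = 0

ℤ_11 = {x ∈ ℚ_11 : v_11(x) ≥ 0} and ℤ_11^× = {x ∈ ℤ_11 : v_11(x) = 0}. Here v_11(67) = v_11(num) − v_11(den) = 0; compare against these criteria.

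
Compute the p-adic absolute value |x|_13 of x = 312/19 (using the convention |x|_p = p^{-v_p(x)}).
|312/19|_13 = 1/13

Step 1 — compute v_13(x) by factoring powers of 13 out of the numerator and denominator: v_13(312/19) = 1. Step 2 — apply |x|_p = p^{-v_p(x)} = 13^{-1} = 1/13.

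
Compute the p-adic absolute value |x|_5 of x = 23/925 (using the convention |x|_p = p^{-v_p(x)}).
|23/925|_5 = 25

Step 1 — compute v_5(x) by factoring powers of 5 out of the numerator and denominator: v_5(23/925) = -2. Step 2 — apply |x|_p = p^{-v_p(x)} = 5^{2} = 25.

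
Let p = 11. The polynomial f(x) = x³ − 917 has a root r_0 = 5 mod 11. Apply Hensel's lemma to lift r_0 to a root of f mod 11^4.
r_3 = 14492 (mod 14641)

Hensel: r_{i+1} = r_i − f(r_i)/f′(r_i) mod 11^{i+2}, where f′(x) = 3x². Iterate:
  r_0 = 5 (mod 11)
  r_1 = 93 (mod 121)
  r_2 = 1182 (mod 1331)
  r_3 = 14492 (mod 14641)
Final: r = 14492 with f(r) ≡ 0 mod 11^4.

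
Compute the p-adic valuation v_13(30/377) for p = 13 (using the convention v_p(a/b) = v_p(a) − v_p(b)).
v_13(30/377) = -1

Factor powers of 13 from the numerator and denominator of the reduced fraction: 30 = 13^0 · 30 and 377 = 13^1 · 29. Apply v_p(a/b) = v_p(a) − v_p(b): v_13(30/377) = 0 − 1 = -1.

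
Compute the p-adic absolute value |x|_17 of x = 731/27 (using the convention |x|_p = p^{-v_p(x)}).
|731/27|_17 = 1/17

Step 1 — compute v_17(x) by factoring powers of 17 out of the numerator and denominator: v_17(731/27) = 1. Step 2 — apply |x|_p = p^{-v_p(x)} = 17^{-1} = 1/17.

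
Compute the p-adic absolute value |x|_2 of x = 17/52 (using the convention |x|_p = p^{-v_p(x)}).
|17/52|_2 = 4

Step 1 — compute v_2(x) by factoring powers of 2 out of the numerator and denominator: v_2(17/52) = -2. Step 2 — apply |x|_p = p^{-v_p(x)} = 2^{2} = 4.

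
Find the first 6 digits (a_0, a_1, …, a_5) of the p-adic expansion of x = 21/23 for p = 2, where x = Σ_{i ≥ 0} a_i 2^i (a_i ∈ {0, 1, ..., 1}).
(a_0, …, a_5) = (1, 1, 0, 0, 1, 1)

v_2(21/23) = 0 (numerator and denominator both coprime to 2), so x ∈ ℤ_2^×. Compute digits iteratively via a_i = x_i mod 2, x_{i+1} = (x_i − a_i)/2, with x_0 = x:
  x_0 = 21/23;  a_0 = 1;  x_1 = (x_0 − 1)/2 = -1/23
  x_1 = -1/23;  a_1 = 1;  x_2 = (x_1 − 1)/2 = -12/23
  x_2 = -12/23;  a_2 = 0;  x_3 = (x_2 − 0)/2 = -6/23
  x_3 = -6/23;  a_3 = 0;  x_4 = (x_3 − 0)/2 = -3/23
  x_4 = -3/23;  a_4 = 1;  x_5 = (x_4 − 1)/2 = -13/23
  x_5 = -13/23;  a_5 = 1;  x_6 = (x_5 − 1)/2 = -18/23
Digits: (1, 1, 0, 0, 1, 1).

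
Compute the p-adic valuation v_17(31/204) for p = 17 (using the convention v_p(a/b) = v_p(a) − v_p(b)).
v_17(31/204) = -1

Factor powers of 17 from the numerator and denominator of the reduced fraction: 31 = 17^0 · 31 and 204 = 17^1 · 12. Apply v_p(a/b) = v_p(a) − v_p(b): v_17(31/204) = 0 − 1 = -1.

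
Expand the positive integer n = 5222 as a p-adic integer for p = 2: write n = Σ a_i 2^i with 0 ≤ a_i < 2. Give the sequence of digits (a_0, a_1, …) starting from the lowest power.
(a_0, a_1, …) = (0, 1, 1, 0, 0, 1, 1, 0, 0, 0, 1, 0, 1)

Repeated division by 2 gives the digits low-to-high: 5222 = 1·2^1 + 1·2^2 + 1·2^5 + 1·2^6 + 1·2^10 + 1·2^12. Digit sequence: (0, 1, 1, 0, 0, 1, 1, 0, 0, 0, 1, 0, 1).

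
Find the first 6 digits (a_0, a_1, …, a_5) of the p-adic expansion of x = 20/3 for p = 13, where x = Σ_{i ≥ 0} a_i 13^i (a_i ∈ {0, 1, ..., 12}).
(a_0, …, a_5) = (11, 4, 4, 4, 4, 4)

v_13(20/3) = 0 (numerator and denominator both coprime to 13), so x ∈ ℤ_13^×. Compute digits iteratively via a_i = x_i mod 13, x_{i+1} = (x_i − a_i)/13, with x_0 = x:
  x_0 = 20/3;  a_0 = 11;  x_1 = (x_0 − 11)/13 = -1/3
  x_1 = -1/3;  a_1 = 4;  x_2 = (x_1 − 4)/13 = -1/3
  x_2 = -1/3;  a_2 = 4;  x_3 = (x_2 − 4)/13 = -1/3
  x_3 = -1/3;  a_3 = 4;  x_4 = (x_3 − 4)/13 = -1/3
  x_4 = -1/3;  a_4 = 4;  x_5 = (x_4 − 4)/13 = -1/3
  x_5 = -1/3;  a_5 = 4;  x_6 = (x_5 − 4)/13 = -1/3
Digits: (11, 4, 4, 4, 4, 4).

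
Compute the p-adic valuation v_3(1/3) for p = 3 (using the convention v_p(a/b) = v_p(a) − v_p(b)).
v_3(1/3) = -1

Factor powers of 3 from the numerator and denominator of the reduced fraction: 1 = 3^0 · 1 and 3 = 3^1 · 1. Apply v_p(a/b) = v_p(a) − v_p(b): v_3(1/3) = 0 − 1 = -1.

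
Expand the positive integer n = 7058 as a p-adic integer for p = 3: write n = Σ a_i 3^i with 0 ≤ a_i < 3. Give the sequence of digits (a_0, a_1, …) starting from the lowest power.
(a_0, a_1, …) = (2, 0, 1, 0, 0, 2, 0, 0, 1)

Repeated division by 3 gives the digits low-to-high: 7058 = 2 + 1·3^2 + 2·3^5 + 1·3^8. Digit sequence: (2, 0, 1, 0, 0, 2, 0, 0, 1).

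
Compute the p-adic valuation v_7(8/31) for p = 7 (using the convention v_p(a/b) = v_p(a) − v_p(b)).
v_7(8/31) = 0

Factor powers of 7 from the numerator and denominator of the reduced fraction: 8 = 7^0 · 8 and 31 = 7^0 · 31. Apply v_p(a/b) = v_p(a) − v_p(b): v_7(8/31) = 0 − 0 = 0.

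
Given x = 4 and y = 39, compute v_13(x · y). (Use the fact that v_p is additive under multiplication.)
v_13(156) = 1

v_p(x) = 0 (factor: 4 = 13^0 · 4); v_p(y) = 1 (factor: 39 = 13^1 · 3). Additivity: v_p(xy) = v_p(x) + v_p(y) = 0 + 1 = 1. (Direct check: xy = 156 = 13^1 · (12).)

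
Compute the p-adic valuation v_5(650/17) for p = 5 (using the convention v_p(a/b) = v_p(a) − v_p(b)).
v_5(650/17) = 2

Factor powers of 5 from the numerator and denominator of the reduced fraction: 650 = 5^2 · 26 and 17 = 5^0 · 17. Apply v_p(a/b) = v_p(a) − v_p(b): v_5(650/17) = 2 − 0 = 2.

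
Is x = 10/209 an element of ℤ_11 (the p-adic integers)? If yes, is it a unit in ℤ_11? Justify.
x ∉ ℤ_11 (v_11(x) = -1 < 0)

ℤ_11 = {x ∈ ℚ_11 : v_11(x) ≥ 0} and ℤ_11^× = {x ∈ ℤ_11 : v_11(x) = 0}. Here v_11(10/209) = v_11(num) − v_11(den) = -1; compare against these criteria.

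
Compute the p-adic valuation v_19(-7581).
v_19(-7581) = 2

v_19(n) is the largest exponent k such that 19^k divides n. Factor out: -7581 = -19^2 · 21. (Sign doesn't affect v_p.) So v_19(-7581) = 2.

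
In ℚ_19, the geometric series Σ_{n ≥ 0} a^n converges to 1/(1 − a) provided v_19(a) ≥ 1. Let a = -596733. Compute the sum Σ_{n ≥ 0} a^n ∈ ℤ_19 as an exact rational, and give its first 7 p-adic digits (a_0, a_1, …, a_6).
Σ a^n = 1/(1 − a) = 1/596734;  first 7 digits = (1, 0, 0, 8, 14, 18, 6)

v_19(a) = 3 ≥ 1, so the series converges in ℤ_19 to 1/(1 − a) = 1/(1 − (-596733)) = 1/596734. Expand this rational in ℤ_19: compute digits iteratively via d_i = x_i mod 19, x_{i+1} = (x_i − d_i)/19. The first 7 digits are (1, 0, 0, 8, 14, 18, 6).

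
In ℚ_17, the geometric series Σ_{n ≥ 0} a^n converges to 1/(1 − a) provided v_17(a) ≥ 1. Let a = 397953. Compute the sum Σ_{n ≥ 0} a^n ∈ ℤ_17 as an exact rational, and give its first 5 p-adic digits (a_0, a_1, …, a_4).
Σ a^n = 1/(1 − a) = -1/397952;  first 5 digits = (1, 0, 0, 13, 4)

v_17(a) = 3 ≥ 1, so the series converges in ℤ_17 to 1/(1 − a) = 1/(1 − 397953) = -1/397952. Expand this rational in ℤ_17: compute digits iteratively via d_i = x_i mod 17, x_{i+1} = (x_i − d_i)/17. The first 5 digits are (1, 0, 0, 13, 4).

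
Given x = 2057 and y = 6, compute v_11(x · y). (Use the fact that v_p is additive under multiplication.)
v_11(12342) = 2

v_p(x) = 2 (factor: 2057 = 11^2 · 17); v_p(y) = 0 (factor: 6 = 11^0 · 6). Additivity: v_p(xy) = v_p(x) + v_p(y) = 2 + 0 = 2. (Direct check: xy = 12342 = 11^2 · (102).)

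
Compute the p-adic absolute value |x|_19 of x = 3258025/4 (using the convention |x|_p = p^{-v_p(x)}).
|3258025/4|_19 = 1/130321

Step 1 — compute v_19(x) by factoring powers of 19 out of the numerator and denominator: v_19(3258025/4) = 4. Step 2 — apply |x|_p = p^{-v_p(x)} = 19^{-4} = 1/130321.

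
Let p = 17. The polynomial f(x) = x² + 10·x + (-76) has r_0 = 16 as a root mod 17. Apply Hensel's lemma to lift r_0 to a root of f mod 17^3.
r_2 = 696 (mod 4913)

Hensel: r_{i+1} = r_i − f(r_i)·(f′(r_i))^{-1} mod 17^{i+2}, f′(x) = 2x + 10. Iterate:
  r_0 = 16 (mod 17)
  r_1 = 118 (mod 289)
  r_2 = 696 (mod 4913)
Final: r = 696 satisfies f(r) ≡ 0 mod 17^3.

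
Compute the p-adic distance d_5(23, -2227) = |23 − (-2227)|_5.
d_5(23, -2227) = 1/125

Step 1 — x − y = 23 − (-2227) = 2250. Step 2 — v_5(2250) = 3 (factor: 2250 = (5^3 · 18); the sign does not affect v_p). Step 3 — |x − y|_5 = 5^{-3} = 1/125.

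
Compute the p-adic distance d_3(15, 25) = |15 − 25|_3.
d_3(15, 25) = 1

Step 1 — x − y = 15 − 25 = -10. Step 2 — v_3(-10) = 0 (factor: -10 = −(3^0 · 10); the sign does not affect v_p). Step 3 — |x − y|_3 = 3^{0} = 1.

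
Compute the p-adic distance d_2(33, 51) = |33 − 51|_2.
d_2(33, 51) = 1/2

Step 1 — x − y = 33 − 51 = -18. Step 2 — v_2(-18) = 1 (factor: -18 = −(2^1 · 9); the sign does not affect v_p). Step 3 — |x − y|_2 = 2^{-1} = 1/2.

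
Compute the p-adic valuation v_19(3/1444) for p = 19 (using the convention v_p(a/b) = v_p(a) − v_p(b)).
v_19(3/1444) = -2

Factor powers of 19 from the numerator and denominator of the reduced fraction: 3 = 19^0 · 3 and 1444 = 19^2 · 4. Apply v_p(a/b) = v_p(a) − v_p(b): v_19(3/1444) = 0 − 2 = -2.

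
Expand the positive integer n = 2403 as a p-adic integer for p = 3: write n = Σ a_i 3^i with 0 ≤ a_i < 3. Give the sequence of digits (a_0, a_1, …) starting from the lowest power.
(a_0, a_1, …) = (0, 0, 0, 2, 2, 0, 0, 1)

Repeated division by 3 gives the digits low-to-high: 2403 = 2·3^3 + 2·3^4 + 1·3^7. Digit sequence: (0, 0, 0, 2, 2, 0, 0, 1).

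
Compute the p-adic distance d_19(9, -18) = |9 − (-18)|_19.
d_19(9, -18) = 1

Step 1 — x − y = 9 − (-18) = 27. Step 2 — v_19(27) = 0 (factor: 27 = (19^0 · 27); the sign does not affect v_p). Step 3 — |x − y|_19 = 19^{0} = 1.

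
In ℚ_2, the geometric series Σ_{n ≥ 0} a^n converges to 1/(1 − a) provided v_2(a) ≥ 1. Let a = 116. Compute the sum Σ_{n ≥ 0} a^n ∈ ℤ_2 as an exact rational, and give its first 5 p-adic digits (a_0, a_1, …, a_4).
Σ a^n = 1/(1 − a) = -1/115;  first 5 digits = (1, 0, 1, 0, 0)

v_2(a) = 2 ≥ 1, so the series converges in ℤ_2 to 1/(1 − a) = 1/(1 − 116) = -1/115. Expand this rational in ℤ_2: compute digits iteratively via d_i = x_i mod 2, x_{i+1} = (x_i − d_i)/2. The first 5 digits are (1, 0, 1, 0, 0).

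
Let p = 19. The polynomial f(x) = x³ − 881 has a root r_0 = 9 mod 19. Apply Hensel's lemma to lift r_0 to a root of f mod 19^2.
r_1 = 332 (mod 361)

Hensel: r_{i+1} = r_i − f(r_i)/f′(r_i) mod 19^{i+2}, where f′(x) = 3x². Iterate:
  r_0 = 9 (mod 19)
  r_1 = 332 (mod 361)
Final: r = 332 with f(r) ≡ 0 mod 19^2.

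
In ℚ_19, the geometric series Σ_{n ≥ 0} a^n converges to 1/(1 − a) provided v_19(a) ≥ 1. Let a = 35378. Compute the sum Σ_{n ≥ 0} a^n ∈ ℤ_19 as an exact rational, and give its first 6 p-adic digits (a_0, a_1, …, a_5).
Σ a^n = 1/(1 − a) = -1/35377;  first 6 digits = (1, 0, 3, 5, 9, 11)

v_19(a) = 2 ≥ 1, so the series converges in ℤ_19 to 1/(1 − a) = 1/(1 − 35378) = -1/35377. Expand this rational in ℤ_19: compute digits iteratively via d_i = x_i mod 19, x_{i+1} = (x_i − d_i)/19. The first 6 digits are (1, 0, 3, 5, 9, 11).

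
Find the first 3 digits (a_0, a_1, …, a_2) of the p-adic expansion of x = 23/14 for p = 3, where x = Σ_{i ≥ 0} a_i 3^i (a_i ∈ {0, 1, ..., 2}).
(a_0, …, a_2) = (1, 0, 2)

v_3(23/14) = 0 (numerator and denominator both coprime to 3), so x ∈ ℤ_3^×. Compute digits iteratively via a_i = x_i mod 3, x_{i+1} = (x_i − a_i)/3, with x_0 = x:
  x_0 = 23/14;  a_0 = 1;  x_1 = (x_0 − 1)/3 = 3/14
  x_1 = 3/14;  a_1 = 0;  x_2 = (x_1 − 0)/3 = 1/14
  x_2 = 1/14;  a_2 = 2;  x_3 = (x_2 − 2)/3 = -9/14
Digits: (1, 0, 2).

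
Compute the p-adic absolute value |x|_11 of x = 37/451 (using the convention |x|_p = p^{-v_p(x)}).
|37/451|_11 = 11

Step 1 — compute v_11(x) by factoring powers of 11 out of the numerator and denominator: v_11(37/451) = -1. Step 2 — apply |x|_p = p^{-v_p(x)} = 11^{1} = 11.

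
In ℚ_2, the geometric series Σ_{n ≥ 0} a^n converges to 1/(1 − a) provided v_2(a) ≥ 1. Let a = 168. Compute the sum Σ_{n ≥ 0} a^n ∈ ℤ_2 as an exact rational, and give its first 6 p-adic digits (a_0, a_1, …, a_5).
Σ a^n = 1/(1 − a) = -1/167;  first 6 digits = (1, 0, 0, 1, 0, 1)

v_2(a) = 3 ≥ 1, so the series converges in ℤ_2 to 1/(1 − a) = 1/(1 − 168) = -1/167. Expand this rational in ℤ_2: compute digits iteratively via d_i = x_i mod 2, x_{i+1} = (x_i − d_i)/2. The first 6 digits are (1, 0, 0, 1, 0, 1).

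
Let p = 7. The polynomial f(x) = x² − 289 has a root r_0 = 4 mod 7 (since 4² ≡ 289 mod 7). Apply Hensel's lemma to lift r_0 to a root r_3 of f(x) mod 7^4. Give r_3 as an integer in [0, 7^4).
r_3 = 2384 (mod 2401)

Hensel's recurrence: r_{i+1} = r_i − f(r_i)·(f′(r_i))^{-1} mod 7^{i+2}, with f′(x) = 2x. Iterate:
  r_0 = 4 (mod 7)
  r_1 = 32 (mod 49)
  r_2 = 326 (mod 343)
  r_3 = 2384 (mod 2401)
Final: r_3 = 2384, and one checks f(r_3) ≡ 0 mod 7^4.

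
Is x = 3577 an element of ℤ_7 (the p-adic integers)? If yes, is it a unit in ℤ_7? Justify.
x ∈ ℤ_7 but not a unit; v_7(x) = 2 > 0

ℤ_7 = {x ∈ ℚ_7 : v_7(x) ≥ 0} and ℤ_7^× = {x ∈ ℤ_7 : v_7(x) = 0}. Here v_7(3577) = v_7(num) − v_7(den) = 2; compare against these criteria.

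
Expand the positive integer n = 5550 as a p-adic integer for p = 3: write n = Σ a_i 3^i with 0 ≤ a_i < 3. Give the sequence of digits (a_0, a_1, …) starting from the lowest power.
(a_0, a_1, …) = (0, 2, 1, 1, 2, 1, 1, 2)

Repeated division by 3 gives the digits low-to-high: 5550 = 2·3^1 + 1·3^2 + 1·3^3 + 2·3^4 + 1·3^5 + 1·3^6 + 2·3^7. Digit sequence: (0, 2, 1, 1, 2, 1, 1, 2).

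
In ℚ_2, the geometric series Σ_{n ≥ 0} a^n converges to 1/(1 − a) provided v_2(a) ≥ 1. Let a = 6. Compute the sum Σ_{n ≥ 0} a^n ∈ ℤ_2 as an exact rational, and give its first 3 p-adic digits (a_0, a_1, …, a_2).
Σ a^n = 1/(1 − a) = -1/5;  first 3 digits = (1, 1, 0)

v_2(a) = 1 ≥ 1, so the series converges in ℤ_2 to 1/(1 − a) = 1/(1 − 6) = -1/5. Expand this rational in ℤ_2: compute digits iteratively via d_i = x_i mod 2, x_{i+1} = (x_i − d_i)/2. The first 3 digits are (1, 1, 0).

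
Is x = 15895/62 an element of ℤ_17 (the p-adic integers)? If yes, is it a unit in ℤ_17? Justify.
x ∈ ℤ_17 but not a unit; v_17(x) = 2 > 0

ℤ_17 = {x ∈ ℚ_17 : v_17(x) ≥ 0} and ℤ_17^× = {x ∈ ℤ_17 : v_17(x) = 0}. Here v_17(15895/62) = v_17(num) − v_17(den) = 2; compare against these criteria.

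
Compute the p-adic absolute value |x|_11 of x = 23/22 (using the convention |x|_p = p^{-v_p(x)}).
|23/22|_11 = 11

Step 1 — compute v_11(x) by factoring powers of 11 out of the numerator and denominator: v_11(23/22) = -1. Step 2 — apply |x|_p = p^{-v_p(x)} = 11^{1} = 11.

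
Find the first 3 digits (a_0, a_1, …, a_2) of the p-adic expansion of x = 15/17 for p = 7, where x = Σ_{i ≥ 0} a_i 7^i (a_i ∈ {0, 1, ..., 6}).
(a_0, …, a_2) = (5, 6, 4)

v_7(15/17) = 0 (numerator and denominator both coprime to 7), so x ∈ ℤ_7^×. Compute digits iteratively via a_i = x_i mod 7, x_{i+1} = (x_i − a_i)/7, with x_0 = x:
  x_0 = 15/17;  a_0 = 5;  x_1 = (x_0 − 5)/7 = -10/17
  x_1 = -10/17;  a_1 = 6;  x_2 = (x_1 − 6)/7 = -16/17
  x_2 = -16/17;  a_2 = 4;  x_3 = (x_2 − 4)/7 = -12/17
Digits: (5, 6, 4).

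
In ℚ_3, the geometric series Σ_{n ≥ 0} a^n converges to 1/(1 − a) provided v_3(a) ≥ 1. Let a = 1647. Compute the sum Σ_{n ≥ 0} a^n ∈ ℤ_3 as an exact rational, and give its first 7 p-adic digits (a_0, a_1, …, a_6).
Σ a^n = 1/(1 − a) = -1/1646;  first 7 digits = (1, 0, 0, 1, 2, 0, 0)

v_3(a) = 3 ≥ 1, so the series converges in ℤ_3 to 1/(1 − a) = 1/(1 − 1647) = -1/1646. Expand this rational in ℤ_3: compute digits iteratively via d_i = x_i mod 3, x_{i+1} = (x_i − d_i)/3. The first 7 digits are (1, 0, 0, 1, 2, 0, 0).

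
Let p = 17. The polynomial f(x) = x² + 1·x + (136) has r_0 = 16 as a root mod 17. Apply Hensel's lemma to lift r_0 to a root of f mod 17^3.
r_2 = 3892 (mod 4913)

Hensel: r_{i+1} = r_i − f(r_i)·(f′(r_i))^{-1} mod 17^{i+2}, f′(x) = 2x + 1. Iterate:
  r_0 = 16 (mod 17)
  r_1 = 135 (mod 289)
  r_2 = 3892 (mod 4913)
Final: r = 3892 satisfies f(r) ≡ 0 mod 17^3.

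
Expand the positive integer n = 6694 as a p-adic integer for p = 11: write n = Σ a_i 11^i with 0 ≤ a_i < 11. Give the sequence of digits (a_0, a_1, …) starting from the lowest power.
(a_0, a_1, …) = (6, 3, 0, 5)

Repeated division by 11 gives the digits low-to-high: 6694 = 6 + 3·11^1 + 5·11^3. Digit sequence: (6, 3, 0, 5).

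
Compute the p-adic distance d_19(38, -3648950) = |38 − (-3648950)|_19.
d_19(38, -3648950) = 1/130321

Step 1 — x − y = 38 − (-3648950) = 3648988. Step 2 — v_19(3648988) = 4 (factor: 3648988 = (19^4 · 28); the sign does not affect v_p). Step 3 — |x − y|_19 = 19^{-4} = 1/130321.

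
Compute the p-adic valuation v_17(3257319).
v_17(3257319) = 4

v_17(n) is the largest exponent k such that 17^k divides n. Factor out: 3257319 = 17^4 · 39. (Sign doesn't affect v_p.) So v_17(3257319) = 4.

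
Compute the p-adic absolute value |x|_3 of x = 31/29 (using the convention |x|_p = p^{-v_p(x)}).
|31/29|_3 = 1

Step 1 — compute v_3(x) by factoring powers of 3 out of the numerator and denominator: v_3(31/29) = 0. Step 2 — apply |x|_p = p^{-v_p(x)} = 3^{0} = 1.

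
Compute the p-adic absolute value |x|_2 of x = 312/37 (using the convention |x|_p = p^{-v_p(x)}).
|312/37|_2 = 1/8

Step 1 — compute v_2(x) by factoring powers of 2 out of the numerator and denominator: v_2(312/37) = 3. Step 2 — apply |x|_p = p^{-v_p(x)} = 2^{-3} = 1/8.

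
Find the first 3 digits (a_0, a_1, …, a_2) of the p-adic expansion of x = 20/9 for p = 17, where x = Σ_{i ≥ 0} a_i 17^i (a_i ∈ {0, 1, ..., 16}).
(a_0, …, a_2) = (6, 13, 3)

v_17(20/9) = 0 (numerator and denominator both coprime to 17), so x ∈ ℤ_17^×. Compute digits iteratively via a_i = x_i mod 17, x_{i+1} = (x_i − a_i)/17, with x_0 = x:
  x_0 = 20/9;  a_0 = 6;  x_1 = (x_0 − 6)/17 = -2/9
  x_1 = -2/9;  a_1 = 13;  x_2 = (x_1 − 13)/17 = -7/9
  x_2 = -7/9;  a_2 = 3;  x_3 = (x_2 − 3)/17 = -2/9
Digits: (6, 13, 3).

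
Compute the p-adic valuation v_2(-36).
v_2(-36) = 2

v_2(n) is the largest exponent k such that 2^k divides n. Factor out: -36 = -2^2 · 9. (Sign doesn't affect v_p.) So v_2(-36) = 2.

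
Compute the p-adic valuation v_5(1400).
v_5(1400) = 2

v_5(n) is the largest exponent k such that 5^k divides n. Factor out: 1400 = 5^2 · 56. (Sign doesn't affect v_p.) So v_5(1400) = 2.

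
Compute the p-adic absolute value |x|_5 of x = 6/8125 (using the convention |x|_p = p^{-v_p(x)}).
|6/8125|_5 = 625

Step 1 — compute v_5(x) by factoring powers of 5 out of the numerator and denominator: v_5(6/8125) = -4. Step 2 — apply |x|_p = p^{-v_p(x)} = 5^{4} = 625.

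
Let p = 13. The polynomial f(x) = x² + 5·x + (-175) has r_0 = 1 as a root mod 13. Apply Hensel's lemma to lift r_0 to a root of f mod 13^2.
r_1 = 1 (mod 169)

Hensel: r_{i+1} = r_i − f(r_i)·(f′(r_i))^{-1} mod 13^{i+2}, f′(x) = 2x + 5. Iterate:
  r_0 = 1 (mod 13)
  r_1 = 1 (mod 169)
Final: r = 1 satisfies f(r) ≡ 0 mod 13^2.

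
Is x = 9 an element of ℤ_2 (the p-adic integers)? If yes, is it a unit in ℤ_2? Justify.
x ∈ ℤ_2^× (unit); v_2(x) = 0

ℤ_2 = {x ∈ ℚ_2 : v_2(x) ≥ 0} and ℤ_2^× = {x ∈ ℤ_2 : v_2(x) = 0}. Here v_2(9) = v_2(num) − v_2(den) = 0; compare against these criteria.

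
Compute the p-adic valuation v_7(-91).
v_7(-91) = 1

v_7(n) is the largest exponent k such that 7^k divides n. Factor out: -91 = -7^1 · 13. (Sign doesn't affect v_p.) So v_7(-91) = 1.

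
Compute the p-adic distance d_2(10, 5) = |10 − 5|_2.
d_2(10, 5) = 1

Step 1 — x − y = 10 − 5 = 5. Step 2 — v_2(5) = 0 (factor: 5 = (2^0 · 5); the sign does not affect v_p). Step 3 — |x − y|_2 = 2^{0} = 1.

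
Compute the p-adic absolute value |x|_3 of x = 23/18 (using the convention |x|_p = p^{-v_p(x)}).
|23/18|_3 = 9

Step 1 — compute v_3(x) by factoring powers of 3 out of the numerator and denominator: v_3(23/18) = -2. Step 2 — apply |x|_p = p^{-v_p(x)} = 3^{2} = 9.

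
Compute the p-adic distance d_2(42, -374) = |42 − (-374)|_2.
d_2(42, -374) = 1/32

Step 1 — x − y = 42 − (-374) = 416. Step 2 — v_2(416) = 5 (factor: 416 = (2^5 · 13); the sign does not affect v_p). Step 3 — |x − y|_2 = 2^{-5} = 1/32.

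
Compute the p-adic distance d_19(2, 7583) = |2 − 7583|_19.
d_19(2, 7583) = 1/361

Step 1 — x − y = 2 − 7583 = -7581. Step 2 — v_19(-7581) = 2 (factor: -7581 = −(19^2 · 21); the sign does not affect v_p). Step 3 — |x − y|_19 = 19^{-2} = 1/361.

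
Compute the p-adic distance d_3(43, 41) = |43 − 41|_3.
d_3(43, 41) = 1

Step 1 — x − y = 43 − 41 = 2. Step 2 — v_3(2) = 0 (factor: 2 = (3^0 · 2); the sign does not affect v_p). Step 3 — |x − y|_3 = 3^{0} = 1.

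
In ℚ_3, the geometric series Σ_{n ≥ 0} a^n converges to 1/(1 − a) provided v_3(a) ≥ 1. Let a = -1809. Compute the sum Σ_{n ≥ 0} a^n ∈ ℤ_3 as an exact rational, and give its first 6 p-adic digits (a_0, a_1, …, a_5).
Σ a^n = 1/(1 − a) = 1/1810;  first 6 digits = (1, 0, 0, 2, 1, 1)

v_3(a) = 3 ≥ 1, so the series converges in ℤ_3 to 1/(1 − a) = 1/(1 − (-1809)) = 1/1810. Expand this rational in ℤ_3: compute digits iteratively via d_i = x_i mod 3, x_{i+1} = (x_i − d_i)/3. The first 6 digits are (1, 0, 0, 2, 1, 1).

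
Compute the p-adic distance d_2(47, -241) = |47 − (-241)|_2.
d_2(47, -241) = 1/32

Step 1 — x − y = 47 − (-241) = 288. Step 2 — v_2(288) = 5 (factor: 288 = (2^5 · 9); the sign does not affect v_p). Step 3 — |x − y|_2 = 2^{-5} = 1/32.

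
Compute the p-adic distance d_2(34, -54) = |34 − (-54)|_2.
d_2(34, -54) = 1/8

Step 1 — x − y = 34 − (-54) = 88. Step 2 — v_2(88) = 3 (factor: 88 = (2^3 · 11); the sign does not affect v_p). Step 3 — |x − y|_2 = 2^{-3} = 1/8.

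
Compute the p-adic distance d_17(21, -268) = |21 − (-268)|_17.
d_17(21, -268) = 1/289

Step 1 — x − y = 21 − (-268) = 289. Step 2 — v_17(289) = 2 (factor: 289 = (17^2 · 1); the sign does not affect v_p). Step 3 — |x − y|_17 = 17^{-2} = 1/289.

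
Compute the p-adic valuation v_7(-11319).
v_7(-11319) = 3

v_7(n) is the largest exponent k such that 7^k divides n. Factor out: -11319 = -7^3 · 33. (Sign doesn't affect v_p.) So v_7(-11319) = 3.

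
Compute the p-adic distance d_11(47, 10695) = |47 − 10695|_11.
d_11(47, 10695) = 1/1331

Step 1 — x − y = 47 − 10695 = -10648. Step 2 — v_11(-10648) = 3 (factor: -10648 = −(11^3 · 8); the sign does not affect v_p). Step 3 — |x − y|_11 = 11^{-3} = 1/1331.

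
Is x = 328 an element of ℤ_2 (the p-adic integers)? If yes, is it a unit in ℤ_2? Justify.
x ∈ ℤ_2 but not a unit; v_2(x) = 3 > 0

ℤ_2 = {x ∈ ℚ_2 : v_2(x) ≥ 0} and ℤ_2^× = {x ∈ ℤ_2 : v_2(x) = 0}. Here v_2(328) = v_2(num) − v_2(den) = 3; compare against these criteria.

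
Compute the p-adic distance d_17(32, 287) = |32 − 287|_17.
d_17(32, 287) = 1/17

Step 1 — x − y = 32 − 287 = -255. Step 2 — v_17(-255) = 1 (factor: -255 = −(17^1 · 15); the sign does not affect v_p). Step 3 — |x − y|_17 = 17^{-1} = 1/17.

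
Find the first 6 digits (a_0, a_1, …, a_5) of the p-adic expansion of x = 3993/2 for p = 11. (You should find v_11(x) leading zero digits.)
(a_0, …, a_5) = (0, 0, 0, 7, 5, 5)

v_11(3993/2) = 3, so a_0 = ... = a_2 = 0. Factor out: x = 11^3 · u with u = 3/2 a unit in ℤ_11. Expand u iteratively via a_{v+i} = u_i mod 11, u_{i+1} = (u_i − a_{v+i})/11:
  u_0 = 3/2;  a_3 = 7;  u_1 = (u_0 − 7)/11 = -1/2
  u_1 = -1/2;  a_4 = 5;  u_2 = (u_1 − 5)/11 = -1/2
  u_2 = -1/2;  a_5 = 5;  u_3 = (u_2 − 5)/11 = -1/2
Digits: (0, 0, 0, 7, 5, 5).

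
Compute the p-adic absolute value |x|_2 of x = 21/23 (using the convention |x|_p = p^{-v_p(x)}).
|21/23|_2 = 1

Step 1 — compute v_2(x) by factoring powers of 2 out of the numerator and denominator: v_2(21/23) = 0. Step 2 — apply |x|_p = p^{-v_p(x)} = 2^{0} = 1.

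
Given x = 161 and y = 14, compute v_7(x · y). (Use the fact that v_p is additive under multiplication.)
v_7(2254) = 2

v_p(x) = 1 (factor: 161 = 7^1 · 23); v_p(y) = 1 (factor: 14 = 7^1 · 2). Additivity: v_p(xy) = v_p(x) + v_p(y) = 1 + 1 = 2. (Direct check: xy = 2254 = 7^2 · (46).)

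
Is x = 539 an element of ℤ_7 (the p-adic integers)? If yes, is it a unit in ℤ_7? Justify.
x ∈ ℤ_7 but not a unit; v_7(x) = 2 > 0

ℤ_7 = {x ∈ ℚ_7 : v_7(x) ≥ 0} and ℤ_7^× = {x ∈ ℤ_7 : v_7(x) = 0}. Here v_7(539) = v_7(num) − v_7(den) = 2; compare against these criteria.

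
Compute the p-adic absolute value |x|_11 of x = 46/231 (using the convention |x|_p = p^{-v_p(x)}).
|46/231|_11 = 11

Step 1 — compute v_11(x) by factoring powers of 11 out of the numerator and denominator: v_11(46/231) = -1. Step 2 — apply |x|_p = p^{-v_p(x)} = 11^{1} = 11.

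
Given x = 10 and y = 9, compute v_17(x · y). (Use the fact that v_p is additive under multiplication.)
v_17(90) = 0

v_p(x) = 0 (factor: 10 = 17^0 · 10); v_p(y) = 0 (factor: 9 = 17^0 · 9). Additivity: v_p(xy) = v_p(x) + v_p(y) = 0 + 0 = 0. (Direct check: xy = 90 = 17^0 · (90).)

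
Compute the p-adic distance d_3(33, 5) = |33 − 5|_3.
d_3(33, 5) = 1

Step 1 — x − y = 33 − 5 = 28. Step 2 — v_3(28) = 0 (factor: 28 = (3^0 · 28); the sign does not affect v_p). Step 3 — |x − y|_3 = 3^{0} = 1.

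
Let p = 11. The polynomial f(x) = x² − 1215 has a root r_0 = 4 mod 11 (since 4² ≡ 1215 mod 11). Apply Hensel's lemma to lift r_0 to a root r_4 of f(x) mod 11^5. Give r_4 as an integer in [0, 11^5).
r_4 = 129518 (mod 161051)

Hensel's recurrence: r_{i+1} = r_i − f(r_i)·(f′(r_i))^{-1} mod 11^{i+2}, with f′(x) = 2x. Iterate:
  r_0 = 4 (mod 11)
  r_1 = 48 (mod 121)
  r_2 = 411 (mod 1331)
  r_3 = 12390 (mod 14641)
  r_4 = 129518 (mod 161051)
Final: r_4 = 129518, and one checks f(r_4) ≡ 0 mod 11^5.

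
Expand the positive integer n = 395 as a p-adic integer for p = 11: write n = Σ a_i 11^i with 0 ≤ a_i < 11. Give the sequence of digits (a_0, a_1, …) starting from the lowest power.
(a_0, a_1, …) = (10, 2, 3)

Repeated division by 11 gives the digits low-to-high: 395 = 10 + 2·11^1 + 3·11^2. Digit sequence: (10, 2, 3).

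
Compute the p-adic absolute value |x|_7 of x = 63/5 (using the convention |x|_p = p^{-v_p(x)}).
|63/5|_7 = 1/7

Step 1 — compute v_7(x) by factoring powers of 7 out of the numerator and denominator: v_7(63/5) = 1. Step 2 — apply |x|_p = p^{-v_p(x)} = 7^{-1} = 1/7.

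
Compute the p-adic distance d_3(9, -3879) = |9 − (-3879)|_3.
d_3(9, -3879) = 1/243

Step 1 — x − y = 9 − (-3879) = 3888. Step 2 — v_3(3888) = 5 (factor: 3888 = (3^5 · 16); the sign does not affect v_p). Step 3 — |x − y|_3 = 3^{-5} = 1/243.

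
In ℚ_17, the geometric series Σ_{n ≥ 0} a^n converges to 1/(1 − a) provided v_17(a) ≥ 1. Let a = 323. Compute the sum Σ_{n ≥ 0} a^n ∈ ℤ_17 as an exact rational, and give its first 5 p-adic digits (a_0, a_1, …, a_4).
Σ a^n = 1/(1 − a) = -1/322;  first 5 digits = (1, 2, 5, 12, 12)

v_17(a) = 1 ≥ 1, so the series converges in ℤ_17 to 1/(1 − a) = 1/(1 − 323) = -1/322. Expand this rational in ℤ_17: compute digits iteratively via d_i = x_i mod 17, x_{i+1} = (x_i − d_i)/17. The first 5 digits are (1, 2, 5, 12, 12).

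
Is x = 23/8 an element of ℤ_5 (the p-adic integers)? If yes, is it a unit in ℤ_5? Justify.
x ∈ ℤ_5^× (unit); v_5(x) = 0

ℤ_5 = {x ∈ ℚ_5 : v_5(x) ≥ 0} and ℤ_5^× = {x ∈ ℤ_5 : v_5(x) = 0}. Here v_5(23/8) = v_5(num) − v_5(den) = 0; compare against these criteria.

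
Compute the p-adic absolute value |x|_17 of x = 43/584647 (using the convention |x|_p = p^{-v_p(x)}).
|43/584647|_17 = 83521

Step 1 — compute v_17(x) by factoring powers of 17 out of the numerator and denominator: v_17(43/584647) = -4. Step 2 — apply |x|_p = p^{-v_p(x)} = 17^{4} = 83521.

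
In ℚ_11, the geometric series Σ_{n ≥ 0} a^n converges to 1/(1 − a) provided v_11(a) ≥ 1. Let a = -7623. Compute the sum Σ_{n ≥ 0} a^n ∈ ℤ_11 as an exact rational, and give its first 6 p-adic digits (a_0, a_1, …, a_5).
Σ a^n = 1/(1 − a) = 1/7624;  first 6 digits = (1, 0, 3, 5, 8, 8)

v_11(a) = 2 ≥ 1, so the series converges in ℤ_11 to 1/(1 − a) = 1/(1 − (-7623)) = 1/7624. Expand this rational in ℤ_11: compute digits iteratively via d_i = x_i mod 11, x_{i+1} = (x_i − d_i)/11. The first 6 digits are (1, 0, 3, 5, 8, 8).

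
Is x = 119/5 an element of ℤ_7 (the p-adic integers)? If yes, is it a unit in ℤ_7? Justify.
x ∈ ℤ_7 but not a unit; v_7(x) = 1 > 0

ℤ_7 = {x ∈ ℚ_7 : v_7(x) ≥ 0} and ℤ_7^× = {x ∈ ℤ_7 : v_7(x) = 0}. Here v_7(119/5) = v_7(num) − v_7(den) = 1; compare against these criteria.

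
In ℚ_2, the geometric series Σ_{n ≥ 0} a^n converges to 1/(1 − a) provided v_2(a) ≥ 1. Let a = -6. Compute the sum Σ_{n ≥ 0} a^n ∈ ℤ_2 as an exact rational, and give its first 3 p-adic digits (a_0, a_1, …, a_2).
Σ a^n = 1/(1 − a) = 1/7;  first 3 digits = (1, 1, 1)

v_2(a) = 1 ≥ 1, so the series converges in ℤ_2 to 1/(1 − a) = 1/(1 − (-6)) = 1/7. Expand this rational in ℤ_2: compute digits iteratively via d_i = x_i mod 2, x_{i+1} = (x_i − d_i)/2. The first 3 digits are (1, 1, 1).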